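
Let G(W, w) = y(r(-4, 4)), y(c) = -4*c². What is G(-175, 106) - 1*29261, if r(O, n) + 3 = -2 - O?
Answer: -29265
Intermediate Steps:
r(O, n) = -5 - O (r(O, n) = -3 + (-2 - O) = -5 - O)
G(W, w) = -4 (G(W, w) = -4*(-5 - 1*(-4))² = -4*(-5 + 4)² = -4*(-1)² = -4*1 = -4)
G(-175, 106) - 1*29261 = -4 - 1*29261 = -4 - 29261 = -29265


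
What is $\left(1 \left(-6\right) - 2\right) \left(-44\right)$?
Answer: $352$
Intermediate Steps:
$\left(1 \left(-6\right) - 2\right) \left(-44\right) = \left(-6 - 2\right) \left(-44\right) = \left(-8\right) \left(-44\right) = 352$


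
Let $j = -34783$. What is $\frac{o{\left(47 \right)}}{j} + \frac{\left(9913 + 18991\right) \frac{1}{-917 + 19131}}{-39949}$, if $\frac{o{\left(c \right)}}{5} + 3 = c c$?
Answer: $- \frac{573341160458}{1807799433167} \approx -0.31715$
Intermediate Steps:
$o{\left(c \right)} = -15 + 5 c^{2}$ ($o{\left(c \right)} = -15 + 5 c c = -15 + 5 c^{2}$)
$\frac{o{\left(47 \right)}}{j} + \frac{\left(9913 + 18991\right) \frac{1}{-917 + 19131}}{-39949} = \frac{-15 + 5 \cdot 47^{2}}{-34783} + \frac{\left(9913 + 18991\right) \frac{1}{-917 + 19131}}{-39949} = \left(-15 + 5 \cdot 2209\right) \left(- \frac{1}{34783}\right) + \frac{28904}{18214} \left(- \frac{1}{39949}\right) = \left(-15 + 11045\right) \left(- \frac{1}{34783}\right) + 28904 \cdot \frac{1}{18214} \left(- \frac{1}{39949}\right) = 11030 \left(- \frac{1}{34783}\right) + \frac{14452}{9107} \left(- \frac{1}{39949}\right) = - \frac{11030}{34783} - \frac{14452}{363815543} = - \frac{573341160458}{1807799433167}$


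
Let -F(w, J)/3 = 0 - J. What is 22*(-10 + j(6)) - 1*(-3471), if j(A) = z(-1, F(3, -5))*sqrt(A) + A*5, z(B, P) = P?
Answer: 3911 - 330*sqrt(6) ≈ 3102.7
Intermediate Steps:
F(w, J) = 3*J (F(w, J) = -3*(0 - J) = -(-3)*J = 3*J)
j(A) = -15*sqrt(A) + 5*A (j(A) = (3*(-5))*sqrt(A) + A*5 = -15*sqrt(A) + 5*A)
22*(-10 + j(6)) - 1*(-3471) = 22*(-10 + (-15*sqrt(6) + 5*6)) - 1*(-3471) = 22*(-10 + (-15*sqrt(6) + 30)) + 3471 = 22*(-10 + (30 - 15*sqrt(6))) + 3471 = 22*(20 - 15*sqrt(6)) + 3471 = (440 - 330*sqrt(6)) + 3471 = 3911 - 330*sqrt(6)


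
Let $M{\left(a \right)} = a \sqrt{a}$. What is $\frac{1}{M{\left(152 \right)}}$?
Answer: $\frac{\sqrt{38}}{11552} \approx 0.00053362$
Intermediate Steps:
$M{\left(a \right)} = a^{\frac{3}{2}}$
$\frac{1}{M{\left(152 \right)}} = \frac{1}{152^{\frac{3}{2}}} = \frac{1}{304 \sqrt{38}} = \frac{\sqrt{38}}{11552}$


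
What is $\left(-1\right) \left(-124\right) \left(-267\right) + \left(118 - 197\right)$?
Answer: $-33187$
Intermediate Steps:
$\left(-1\right) \left(-124\right) \left(-267\right) + \left(118 - 197\right) = 124 \left(-267\right) + \left(118 - 197\right) = -33108 - 79 = -33187$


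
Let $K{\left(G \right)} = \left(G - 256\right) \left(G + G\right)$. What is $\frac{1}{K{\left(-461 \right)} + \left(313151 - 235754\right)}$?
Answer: $\frac{1}{738471} \approx 1.3541 \cdot 10^{-6}$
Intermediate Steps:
$K{\left(G \right)} = 2 G \left(-256 + G\right)$ ($K{\left(G \right)} = \left(-256 + G\right) 2 G = 2 G \left(-256 + G\right)$)
$\frac{1}{K{\left(-461 \right)} + \left(313151 - 235754\right)} = \frac{1}{2 \left(-461\right) \left(-256 - 461\right) + \left(313151 - 235754\right)} = \frac{1}{2 \left(-461\right) \left(-717\right) + 77397} = \frac{1}{661074 + 77397} = \frac{1}{738471}$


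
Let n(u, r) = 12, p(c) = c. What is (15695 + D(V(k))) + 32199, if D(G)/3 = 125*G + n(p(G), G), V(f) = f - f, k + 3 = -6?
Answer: 47930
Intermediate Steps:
k = -9 (k = -3 - 6 = -9)
V(f) = 0
D(G) = 36 + 375*G (D(G) = 3*(125*G + 12) = 3*(12 + 125*G) = 36 + 375*G)
(15695 + D(V(k))) + 32199 = (15695 + (36 + 375*0)) + 32199 = (15695 + (36 + 0)) + 32199 = (15695 + 36) + 32199 = 15731 + 32199 = 47930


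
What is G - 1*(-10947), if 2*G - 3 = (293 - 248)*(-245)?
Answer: 5436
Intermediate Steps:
G = -5511 (G = 3/2 + ((293 - 248)*(-245))/2 = 3/2 + (45*(-245))/2 = 3/2 + (½)*(-11025) = 3/2 - 11025/2 = -5511)
G - 1*(-10947) = -5511 - 1*(-10947) = -5511 + 10947 = 5436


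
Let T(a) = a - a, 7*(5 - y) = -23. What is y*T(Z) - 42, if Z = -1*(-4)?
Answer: -42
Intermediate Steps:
y = 58/7 (y = 5 - ⅐*(-23) = 5 + 23/7 = 58/7 ≈ 8.2857)
Z = 4
T(a) = 0
y*T(Z) - 42 = (58/7)*0 - 42 = 0 - 42 = -42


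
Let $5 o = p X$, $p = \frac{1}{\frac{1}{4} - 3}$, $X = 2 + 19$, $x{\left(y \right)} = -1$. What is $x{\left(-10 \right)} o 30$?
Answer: $\frac{504}{11} \approx 45.818$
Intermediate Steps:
$X = 21$
$p = - \frac{4}{11}$ ($p = \frac{1}{\frac{1}{4} - 3} = \frac{1}{- \frac{11}{4}} = - \frac{4}{11} \approx -0.36364$)
$o = - \frac{84}{55}$ ($o = \frac{\left(- \frac{4}{11}\right) 21}{5} = \frac{1}{5} \left(- \frac{84}{11}\right) = - \frac{84}{55} \approx -1.5273$)
$x{\left(-10 \right)} o 30 = \left(-1\right) \left(- \frac{84}{55}\right) 30 = \frac{84}{55} \cdot 30 = \frac{504}{11}$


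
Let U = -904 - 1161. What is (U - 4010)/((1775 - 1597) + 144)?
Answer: -6075/322 ≈ -18.866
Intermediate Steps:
U = -2065
(U - 4010)/((1775 - 1597) + 144) = (-2065 - 4010)/((1775 - 1597) + 144) = -6075/(178 + 144) = -6075/322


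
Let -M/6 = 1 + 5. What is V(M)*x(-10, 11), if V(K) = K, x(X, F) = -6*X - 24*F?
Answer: 7344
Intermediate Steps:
x(X, F) = -24*F - 6*X
M = -36 (M = -6*(1 + 5) = -6*6 = -36)
V(M)*x(-10, 11) = -36*(-24*11 - 6*(-10)) = -36*(-264 + 60) = -36*(-204) = 7344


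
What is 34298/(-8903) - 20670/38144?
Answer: -746143961/169798016 ≈ -4.3943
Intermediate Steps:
34298/(-8903) - 20670/38144 = 34298*(-1/8903) - 20670*1/38144 = -34298/8903 - 10335/19072 = -746143961/169798016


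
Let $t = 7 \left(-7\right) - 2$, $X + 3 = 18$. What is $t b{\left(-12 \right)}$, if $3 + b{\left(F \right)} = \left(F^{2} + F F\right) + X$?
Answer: $-15300$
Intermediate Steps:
$X = 15$ ($X = -3 + 18 = 15$)
$t = -51$ ($t = -49 - 2 = -51$)
$b{\left(F \right)} = 12 + 2 F^{2}$ ($b{\left(F \right)} = -3 + \left(\left(F^{2} + F F\right) + 15\right) = -3 + \left(\left(F^{2} + F^{2}\right) + 15\right) = -3 + \left(2 F^{2} + 15\right) = -3 + \left(15 + 2 F^{2}\right) = 12 + 2 F^{2}$)
$t b{\left(-12 \right)} = - 51 \left(12 + 2 \left(-12\right)^{2}\right) = - 51 \left(12 + 2 \cdot 144\right) = - 51 \left(12 + 288\right) = \left(-51\right) 300 = -15300$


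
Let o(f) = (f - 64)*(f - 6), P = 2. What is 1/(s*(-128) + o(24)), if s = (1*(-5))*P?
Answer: 1/560 ≈ 0.0017857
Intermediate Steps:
s = -10 (s = (1*(-5))*2 = -5*2 = -10)
o(f) = (-64 + f)*(-6 + f)
1/(s*(-128) + o(24)) = 1/(-10*(-128) + (384 + 24² - 70*24)) = 1/(1280 + (384 + 576 - 1680)) = 1/(1280 - 720) = 1/560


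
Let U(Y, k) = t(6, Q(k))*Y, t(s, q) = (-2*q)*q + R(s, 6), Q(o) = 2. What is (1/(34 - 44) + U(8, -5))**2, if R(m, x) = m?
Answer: 25921/100 ≈ 259.21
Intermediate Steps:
t(s, q) = s - 2*q**2 (t(s, q) = (-2*q)*q + s = -2*q**2 + s = s - 2*q**2)
U(Y, k) = -2*Y (U(Y, k) = (6 - 2*2**2)*Y = (6 - 2*4)*Y = (6 - 8)*Y = -2*Y)
(1/(34 - 44) + U(8, -5))**2 = (1/(34 - 44) - 2*8)**2 = (1/(-10) - 16)**2 = (-1/10 - 16)**2 = (-161/10)**2 = 25921/100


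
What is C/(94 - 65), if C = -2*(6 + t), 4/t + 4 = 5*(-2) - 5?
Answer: -220/551 ≈ -0.39927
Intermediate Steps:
t = -4/19 (t = 4/(-4 + (5*(-2) - 5)) = 4/(-4 + (-10 - 5)) = 4/(-4 - 15) = 4/(-19) = 4*(-1/19) = -4/19 ≈ -0.21053)
C = -220/19 (C = -2*(6 - 4/19) = -2*110/19 = -220/19 ≈ -11.579)
C/(94 - 65) = -220/19/(94 - 65) = -220/19/29 = (1/29)*(-220/19) = -220/551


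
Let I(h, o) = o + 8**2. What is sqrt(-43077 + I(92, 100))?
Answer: I*sqrt(42913) ≈ 207.15*I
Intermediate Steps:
I(h, o) = 64 + o (I(h, o) = o + 64 = 64 + o)
sqrt(-43077 + I(92, 100)) = sqrt(-43077 + (64 + 100)) = sqrt(-43077 + 164) = sqrt(-42913) = I*sqrt(42913)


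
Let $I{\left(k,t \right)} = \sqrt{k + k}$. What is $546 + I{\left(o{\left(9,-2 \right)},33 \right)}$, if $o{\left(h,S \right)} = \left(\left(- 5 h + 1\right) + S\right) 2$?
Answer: $546 + 2 i \sqrt{46} \approx 546.0 + 13.565 i$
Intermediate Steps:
$o{\left(h,S \right)} = 2 - 10 h + 2 S$ ($o{\left(h,S \right)} = \left(\left(1 - 5 h\right) + S\right) 2 = \left(1 + S - 5 h\right) 2 = 2 - 10 h + 2 S$)
$I{\left(k,t \right)} = \sqrt{2} \sqrt{k}$ ($I{\left(k,t \right)} = \sqrt{2 k} = \sqrt{2} \sqrt{k}$)
$546 + I{\left(o{\left(9,-2 \right)},33 \right)} = 546 + \sqrt{2} \sqrt{2 - 90 + 2 \left(-2\right)} = 546 + \sqrt{2} \sqrt{2 - 90 - 4} = 546 + \sqrt{2} \sqrt{-92} = 546 + \sqrt{2} \cdot 2 i \sqrt{23} = 546 + 2 i \sqrt{46}$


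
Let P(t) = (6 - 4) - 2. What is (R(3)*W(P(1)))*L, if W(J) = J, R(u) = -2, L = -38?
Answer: 0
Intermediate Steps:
P(t) = 0 (P(t) = 2 - 2 = 0)
(R(3)*W(P(1)))*L = -2*0*(-38) = 0*(-38) = 0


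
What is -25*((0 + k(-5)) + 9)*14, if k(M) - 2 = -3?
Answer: -2800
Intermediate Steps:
k(M) = -1 (k(M) = 2 - 3 = -1)
-25*((0 + k(-5)) + 9)*14 = -25*((0 - 1) + 9)*14 = -25*(-1 + 9)*14 = -25*8*14 = -200*14 = -2800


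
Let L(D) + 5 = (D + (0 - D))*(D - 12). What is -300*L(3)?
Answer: 1500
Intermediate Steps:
L(D) = -5 (L(D) = -5 + (D + (0 - D))*(D - 12) = -5 + (D - D)*(-12 + D) = -5 + 0*(-12 + D) = -5 + 0 = -5)
-300*L(3) = -300*(-5) = 1500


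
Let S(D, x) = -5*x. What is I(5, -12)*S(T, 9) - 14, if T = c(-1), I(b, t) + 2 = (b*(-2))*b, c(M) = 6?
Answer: 2326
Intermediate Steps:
I(b, t) = -2 - 2*b² (I(b, t) = -2 + (b*(-2))*b = -2 + (-2*b)*b = -2 - 2*b²)
T = 6
I(5, -12)*S(T, 9) - 14 = (-2 - 2*5²)*(-5*9) - 14 = (-2 - 2*25)*(-45) - 14 = (-2 - 50)*(-45) - 14 = -52*(-45) - 14 = 2340 - 14 = 2326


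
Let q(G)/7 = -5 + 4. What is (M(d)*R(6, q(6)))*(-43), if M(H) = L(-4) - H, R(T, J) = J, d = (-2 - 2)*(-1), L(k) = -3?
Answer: -2107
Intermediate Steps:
q(G) = -7 (q(G) = 7*(-5 + 4) = 7*(-1) = -7)
d = 4 (d = -4*(-1) = 4)
M(H) = -3 - H
(M(d)*R(6, q(6)))*(-43) = ((-3 - 1*4)*(-7))*(-43) = ((-3 - 4)*(-7))*(-43) = -7*(-7)*(-43) = 49*(-43) = -2107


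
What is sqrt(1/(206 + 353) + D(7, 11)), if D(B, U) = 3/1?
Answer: sqrt(938002)/559 ≈ 1.7326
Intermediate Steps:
D(B, U) = 3 (D(B, U) = 3*1 = 3)
sqrt(1/(206 + 353) + D(7, 11)) = sqrt(1/(206 + 353) + 3) = sqrt(1/559 + 3) = sqrt(1678/559) = sqrt(938002)/559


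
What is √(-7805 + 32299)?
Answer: √24494 ≈ 156.51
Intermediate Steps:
√(-7805 + 32299) = √24494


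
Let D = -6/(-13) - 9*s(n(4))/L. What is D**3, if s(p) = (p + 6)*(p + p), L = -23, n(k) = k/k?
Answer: 5601816576/26730899 ≈ 209.56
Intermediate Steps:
n(k) = 1
s(p) = 2*p*(6 + p) (s(p) = (6 + p)*(2*p) = 2*p*(6 + p))
D = 1776/299 (D = -6/(-13) - 9/((-23*1/(2*(6 + 1)))) = -6*(-1/13) - 9/((-23/(2*1*7))) = 6/13 - 9/((-23/14)) = 6/13 - 9/((-23*1/14)) = 6/13 - 9/(-23/14) = 6/13 - 9*(-14/23) = 6/13 + 126/23 = 1776/299 ≈ 5.9398)
D**3 = (1776/299)**3 = 5601816576/26730899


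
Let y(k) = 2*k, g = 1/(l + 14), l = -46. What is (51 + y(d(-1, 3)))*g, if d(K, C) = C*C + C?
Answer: -75/32 ≈ -2.3438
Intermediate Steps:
d(K, C) = C + C**2 (d(K, C) = C**2 + C = C + C**2)
g = -1/32 (g = 1/(-46 + 14) = 1/(-32) = -1/32 ≈ -0.031250)
(51 + y(d(-1, 3)))*g = (51 + 2*(3*(1 + 3)))*(-1/32) = (51 + 2*(3*4))*(-1/32) = (51 + 2*12)*(-1/32) = (51 + 24)*(-1/32) = 75*(-1/32) = -75/32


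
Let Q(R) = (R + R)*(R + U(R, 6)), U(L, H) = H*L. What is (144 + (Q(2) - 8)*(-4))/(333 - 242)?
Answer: -48/91 ≈ -0.52747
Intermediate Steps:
Q(R) = 14*R² (Q(R) = (R + R)*(R + 6*R) = (2*R)*(7*R) = 14*R²)
(144 + (Q(2) - 8)*(-4))/(333 - 242) = (144 + (14*2² - 8)*(-4))/(333 - 242) = (144 + (14*4 - 8)*(-4))/91 = (144 + (56 - 8)*(-4))*(1/91) = (144 + 48*(-4))*(1/91) = (144 - 192)*(1/91) = -48*1/91 = -48/91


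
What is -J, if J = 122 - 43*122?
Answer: 5124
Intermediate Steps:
J = -5124 (J = 122 - 5246 = -5124)
-J = -1*(-5124) = 5124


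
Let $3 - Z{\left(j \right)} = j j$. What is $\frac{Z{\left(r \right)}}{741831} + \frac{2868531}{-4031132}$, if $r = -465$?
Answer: $- \frac{999861547855}{996806227564} \approx -1.0031$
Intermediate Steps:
$Z{\left(j \right)} = 3 - j^{2}$ ($Z{\left(j \right)} = 3 - j j = 3 - j^{2}$)
$\frac{Z{\left(r \right)}}{741831} + \frac{2868531}{-4031132} = \frac{3 - \left(-465\right)^{2}}{741831} + \frac{2868531}{-4031132} = \left(3 - 216225\right) \frac{1}{741831} + 2868531 \left(- \frac{1}{4031132}\right) = \left(3 - 216225\right) \frac{1}{741831} - \frac{2868531}{4031132} = \left(-216222\right) \frac{1}{741831} - \frac{2868531}{4031132} = - \frac{72074}{247277} - \frac{2868531}{4031132} = - \frac{999861547855}{996806227564}$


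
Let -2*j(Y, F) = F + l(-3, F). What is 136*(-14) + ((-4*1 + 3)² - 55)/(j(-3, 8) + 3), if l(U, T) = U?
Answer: -2012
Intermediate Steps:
j(Y, F) = 3/2 - F/2 (j(Y, F) = -(F - 3)/2 = -(-3 + F)/2 = 3/2 - F/2)
136*(-14) + ((-4*1 + 3)² - 55)/(j(-3, 8) + 3) = 136*(-14) + ((-4*1 + 3)² - 55)/((3/2 - ½*8) + 3) = -1904 + ((-4 + 3)² - 55)/((3/2 - 4) + 3) = -1904 + ((-1)² - 55)/(-5/2 + 3) = -1904 + (1 - 55)/(½) = -1904 - 54*2 = -1904 - 108 = -2012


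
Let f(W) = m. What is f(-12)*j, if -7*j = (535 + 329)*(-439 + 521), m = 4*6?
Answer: -1700352/7 ≈ -2.4291e+5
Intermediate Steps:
m = 24
f(W) = 24
j = -70848/7 (j = -(535 + 329)*(-439 + 521)/7 = -864*82/7 = -⅐*70848 = -70848/7 ≈ -10121.)
f(-12)*j = 24*(-70848/7) = -1700352/7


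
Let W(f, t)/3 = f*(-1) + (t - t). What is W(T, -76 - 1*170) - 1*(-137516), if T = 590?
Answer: 135746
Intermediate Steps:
W(f, t) = -3*f (W(f, t) = 3*(f*(-1) + (t - t)) = 3*(-f + 0) = 3*(-f) = -3*f)
W(T, -76 - 1*170) - 1*(-137516) = -3*590 - 1*(-137516) = -1770 + 137516 = 135746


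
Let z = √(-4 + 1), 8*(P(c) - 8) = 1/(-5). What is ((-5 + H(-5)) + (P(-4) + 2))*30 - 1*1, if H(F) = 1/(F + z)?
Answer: 4001/28 - 15*I*√3/14 ≈ 142.89 - 1.8558*I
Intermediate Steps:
P(c) = 319/40 (P(c) = 8 + (⅛)/(-5) = 8 + (⅛)*(-⅕) = 8 - 1/40 = 319/40)
z = I*√3 (z = √(-3) = I*√3 ≈ 1.732*I)
H(F) = 1/(F + I*√3)
((-5 + H(-5)) + (P(-4) + 2))*30 - 1*1 = ((-5 + 1/(-5 + I*√3)) + (319/40 + 2))*30 - 1*1 = ((-5 + 1/(-5 + I*√3)) + 399/40)*30 - 1 = (199/40 + 1/(-5 + I*√3))*30 - 1 = (597/4 + 30/(-5 + I*√3)) - 1 = 593/4 + 30/(-5 + I*√3)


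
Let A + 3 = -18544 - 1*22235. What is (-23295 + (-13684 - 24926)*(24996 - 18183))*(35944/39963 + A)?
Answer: 142913224813436150/13321 ≈ 1.0728e+13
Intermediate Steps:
A = -40782 (A = -3 + (-18544 - 1*22235) = -3 + (-18544 - 22235) = -3 - 40779 = -40782)
(-23295 + (-13684 - 24926)*(24996 - 18183))*(35944/39963 + A) = (-23295 + (-13684 - 24926)*(24996 - 18183))*(35944/39963 - 40782) = (-23295 - 38610*6813)*(35944*(1/39963) - 40782) = (-23295 - 263049930)*(35944/39963 - 40782) = -263073225*(-1629735122/39963) = 142913224813436150/13321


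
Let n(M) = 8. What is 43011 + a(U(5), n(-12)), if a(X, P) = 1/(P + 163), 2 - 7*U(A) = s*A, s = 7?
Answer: 7354882/171 ≈ 43011.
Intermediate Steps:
U(A) = 2/7 - A
a(X, P) = 1/(163 + P)
43011 + a(U(5), n(-12)) = 43011 + 1/(163 + 8) = 43011 + 1/171 = 7354882/171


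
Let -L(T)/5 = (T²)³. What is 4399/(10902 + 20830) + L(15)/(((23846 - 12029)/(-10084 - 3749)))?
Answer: 2777722602338387/41664116 ≈ 6.6669e+7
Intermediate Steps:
L(T) = -5*T⁶
4399/(10902 + 20830) + L(15)/(((23846 - 12029)/(-10084 - 3749))) = 4399/(10902 + 20830) + (-5*15⁶)/(((23846 - 12029)/(-10084 - 3749))) = 4399/31732 + (-5*11390625)/((11817/(-13833))) = 4399*(1/31732) - 56953125/(11817*(-1/13833)) = 4399/31732 - 56953125/(-1313/1537) = 4399/31732 - 56953125*(-1537/1313) = 4399/31732 + 87536953125/1313 = 2777722602338387/41664116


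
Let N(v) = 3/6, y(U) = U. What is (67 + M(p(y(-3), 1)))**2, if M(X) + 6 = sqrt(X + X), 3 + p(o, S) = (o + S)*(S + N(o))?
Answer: 3709 + 244*I*sqrt(3) ≈ 3709.0 + 422.62*I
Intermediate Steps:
N(v) = 1/2 (N(v) = 3*(1/6) = 1/2)
p(o, S) = -3 + (1/2 + S)*(S + o) (p(o, S) = -3 + (o + S)*(S + 1/2) = -3 + (S + o)*(1/2 + S) = -3 + (1/2 + S)*(S + o))
M(X) = -6 + sqrt(2)*sqrt(X) (M(X) = -6 + sqrt(X + X) = -6 + sqrt(2*X) = -6 + sqrt(2)*sqrt(X))
(67 + M(p(y(-3), 1)))**2 = (67 + (-6 + sqrt(2)*sqrt(-3 + 1**2 + (1/2)*1 + (1/2)*(-3) + 1*(-3))))**2 = (67 + (-6 + sqrt(2)*sqrt(-3 + 1 + 1/2 - 3/2 - 3)))**2 = (67 + (-6 + sqrt(2)*sqrt(-6)))**2 = (67 + (-6 + sqrt(2)*(I*sqrt(6))))**2 = (67 + (-6 + 2*I*sqrt(3)))**2 = (61 + 2*I*sqrt(3))**2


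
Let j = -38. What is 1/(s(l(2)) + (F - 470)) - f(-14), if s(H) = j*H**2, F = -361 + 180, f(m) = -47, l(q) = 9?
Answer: 175262/3729 ≈ 47.000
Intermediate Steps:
F = -181
s(H) = -38*H**2
1/(s(l(2)) + (F - 470)) - f(-14) = 1/(-38*9**2 + (-181 - 470)) - 1*(-47) = 1/(-38*81 - 651) + 47 = 1/(-3078 - 651) + 47 = 1/(-3729) + 47 = -1/3729 + 47 = 175262/3729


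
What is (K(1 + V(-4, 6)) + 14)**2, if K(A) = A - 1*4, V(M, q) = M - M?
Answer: 121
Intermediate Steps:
V(M, q) = 0
K(A) = -4 + A (K(A) = A - 4 = -4 + A)
(K(1 + V(-4, 6)) + 14)**2 = ((-4 + (1 + 0)) + 14)**2 = ((-4 + 1) + 14)**2 = (-3 + 14)**2 = 11**2 = 121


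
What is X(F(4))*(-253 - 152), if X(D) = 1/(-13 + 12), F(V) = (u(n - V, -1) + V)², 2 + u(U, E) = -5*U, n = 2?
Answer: 405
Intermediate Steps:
u(U, E) = -2 - 5*U
F(V) = (-12 + 6*V)² (F(V) = ((-2 - 5*(2 - V)) + V)² = ((-2 + (-10 + 5*V)) + V)² = ((-12 + 5*V) + V)² = (-12 + 6*V)²)
X(D) = -1 (X(D) = 1/(-1) = -1)
X(F(4))*(-253 - 152) = -(-253 - 152) = -1*(-405) = 405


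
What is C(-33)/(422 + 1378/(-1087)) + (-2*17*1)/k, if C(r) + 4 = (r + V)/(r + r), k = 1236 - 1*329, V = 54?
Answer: -435748683/9125682544 ≈ -0.047750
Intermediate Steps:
k = 907 (k = 1236 - 329 = 907)
C(r) = -4 + (54 + r)/(2*r) (C(r) = -4 + (r + 54)/(r + r) = -4 + (54 + r)/((2*r)) = -4 + (54 + r)*(1/(2*r)) = -4 + (54 + r)/(2*r))
C(-33)/(422 + 1378/(-1087)) + (-2*17*1)/k = (-7/2 + 27/(-33))/(422 + 1378/(-1087)) + (-2*17*1)/907 = (-7/2 + 27*(-1/33))/(422 + 1378*(-1/1087)) - 34*1*(1/907) = (-7/2 - 9/11)/(422 - 1378/1087) - 34*1/907 = -95/(22*457336/1087) - 34/907 = -95/22*1087/457336 - 34/907 = -103265/10061392 - 34/907 = -435748683/9125682544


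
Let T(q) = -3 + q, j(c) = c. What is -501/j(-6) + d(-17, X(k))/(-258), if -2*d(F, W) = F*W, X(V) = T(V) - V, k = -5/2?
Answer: 14379/172 ≈ 83.599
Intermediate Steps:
k = -5/2 (k = -5*½ = -5/2 ≈ -2.5000)
X(V) = -3 (X(V) = (-3 + V) - V = -3)
d(F, W) = -F*W/2
-501/j(-6) + d(-17, X(k))/(-258) = -501/(-6) - ½*(-17)*(-3)/(-258) = -501*(-⅙) - 51/2*(-1/258) = 167/2 + 17/172 = 14379/172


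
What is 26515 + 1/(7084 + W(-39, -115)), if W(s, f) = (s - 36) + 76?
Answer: 187858776/7085 ≈ 26515.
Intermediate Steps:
W(s, f) = 40 + s (W(s, f) = (-36 + s) + 76 = 40 + s)
26515 + 1/(7084 + W(-39, -115)) = 26515 + 1/(7084 + (40 - 39)) = 26515 + 1/(7084 + 1) = 26515 + 1/7085 = 187858776/7085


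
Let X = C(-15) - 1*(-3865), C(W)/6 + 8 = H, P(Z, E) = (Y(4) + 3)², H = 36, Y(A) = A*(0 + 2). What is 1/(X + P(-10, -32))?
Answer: 1/4154 ≈ 0.00024073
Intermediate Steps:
Y(A) = 2*A (Y(A) = A*2 = 2*A)
P(Z, E) = 121 (P(Z, E) = (2*4 + 3)² = (8 + 3)² = 11² = 121)
C(W) = 168 (C(W) = -48 + 6*36 = -48 + 216 = 168)
X = 4033 (X = 168 - 1*(-3865) = 168 + 3865 = 4033)
1/(X + P(-10, -32)) = 1/(4033 + 121) = 1/4154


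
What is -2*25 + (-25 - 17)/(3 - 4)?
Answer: -8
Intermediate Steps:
-2*25 + (-25 - 17)/(3 - 4) = -50 - 42/(-1) = -50 - 42*(-1) = -50 + 42 = -8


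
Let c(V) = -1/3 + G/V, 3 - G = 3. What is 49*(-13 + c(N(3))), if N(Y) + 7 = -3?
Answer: -1960/3 ≈ -653.33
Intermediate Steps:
G = 0 (G = 3 - 1*3 = 3 - 3 = 0)
N(Y) = -10 (N(Y) = -7 - 3 = -10)
c(V) = -1/3 (c(V) = -1/3 + 0/V = -1*1/3 + 0 = -1/3 + 0 = -1/3)
49*(-13 + c(N(3))) = 49*(-13 - 1/3) = 49*(-40/3) = -1960/3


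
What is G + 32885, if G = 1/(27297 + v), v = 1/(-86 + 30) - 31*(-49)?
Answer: 53066360131/1613695 ≈ 32885.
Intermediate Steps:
v = 85063/56 (v = 1/(-56) + 1519 = -1/56 + 1519 = 85063/56 ≈ 1519.0)
G = 56/1613695 (G = 1/(27297 + 85063/56) = 1/(1613695/56) = 56/1613695 ≈ 3.4703e-5)
G + 32885 = 56/1613695 + 32885 = 53066360131/1613695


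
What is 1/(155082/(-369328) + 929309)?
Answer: 184664/171609839635 ≈ 1.0761e-6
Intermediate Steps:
1/(155082/(-369328) + 929309) = 1/(155082*(-1/369328) + 929309) = 1/(-77541/184664 + 929309) = 1/(171609839635/184664) = 184664/171609839635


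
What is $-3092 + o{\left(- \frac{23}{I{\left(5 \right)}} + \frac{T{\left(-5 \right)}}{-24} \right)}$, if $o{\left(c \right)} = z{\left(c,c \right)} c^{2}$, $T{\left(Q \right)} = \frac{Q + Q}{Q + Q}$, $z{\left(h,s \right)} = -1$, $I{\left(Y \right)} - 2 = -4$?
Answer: $- \frac{1856617}{576} \approx -3223.3$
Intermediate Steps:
$I{\left(Y \right)} = -2$ ($I{\left(Y \right)} = 2 - 4 = -2$)
$T{\left(Q \right)} = 1$ ($T{\left(Q \right)} = \frac{2 Q}{2 Q} = 2 Q \frac{1}{2 Q} = 1$)
$o{\left(c \right)} = - c^{2}$
$-3092 + o{\left(- \frac{23}{I{\left(5 \right)}} + \frac{T{\left(-5 \right)}}{-24} \right)} = -3092 - \left(- \frac{23}{-2} + 1 \frac{1}{-24}\right)^{2} = -3092 - \left(\left(-23\right) \left(- \frac{1}{2}\right) + 1 \left(- \frac{1}{24}\right)\right)^{2} = -3092 - \left(\frac{23}{2} - \frac{1}{24}\right)^{2} = -3092 - \left(\frac{275}{24}\right)^{2} = -3092 - \frac{75625}{576} = - \frac{1856617}{576}$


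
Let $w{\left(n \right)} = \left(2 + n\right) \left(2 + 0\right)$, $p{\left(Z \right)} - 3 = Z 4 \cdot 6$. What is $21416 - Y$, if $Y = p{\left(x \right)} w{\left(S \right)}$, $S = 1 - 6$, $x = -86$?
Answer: $9050$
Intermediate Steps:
$S = -5$ ($S = 1 - 6 = -5$)
$p{\left(Z \right)} = 3 + 24 Z$ ($p{\left(Z \right)} = 3 + Z 4 \cdot 6 = 3 + 4 Z 6 = 3 + 24 Z$)
$w{\left(n \right)} = 4 + 2 n$ ($w{\left(n \right)} = \left(2 + n\right) 2 = 4 + 2 n$)
$Y = 12366$ ($Y = \left(3 + 24 \left(-86\right)\right) \left(4 + 2 \left(-5\right)\right) = \left(3 - 2064\right) \left(4 - 10\right) = \left(-2061\right) \left(-6\right) = 12366$)
$21416 - Y = 21416 - 12366 = 9050$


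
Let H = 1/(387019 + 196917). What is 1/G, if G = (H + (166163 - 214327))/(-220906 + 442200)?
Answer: -129221533184/28124693503 ≈ -4.5946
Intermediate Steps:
H = 1/583936 ≈ 1.7125e-6
G = -28124693503/129221533184 (G = (1/583936 + (166163 - 214327))/(-220906 + 442200) = (1/583936 - 48164)/221294 = -28124693503/583936*1/221294 = -28124693503/129221533184 ≈ -0.21765)
1/G = 1/(-28124693503/129221533184) = -129221533184/28124693503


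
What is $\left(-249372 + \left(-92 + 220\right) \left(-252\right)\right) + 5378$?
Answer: $-276250$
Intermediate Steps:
$\left(-249372 + \left(-92 + 220\right) \left(-252\right)\right) + 5378 = \left(-249372 + 128 \left(-252\right)\right) + 5378 = \left(-249372 - 32256\right) + 5378 = -281628 + 5378 = -276250$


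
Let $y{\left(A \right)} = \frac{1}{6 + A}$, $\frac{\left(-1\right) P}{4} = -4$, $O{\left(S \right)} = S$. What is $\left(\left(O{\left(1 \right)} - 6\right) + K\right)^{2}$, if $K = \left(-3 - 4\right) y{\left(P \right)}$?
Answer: $\frac{13689}{484} \approx 28.283$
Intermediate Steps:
$P = 16$ ($P = \left(-4\right) \left(-4\right) = 16$)
$K = - \frac{7}{22}$ ($K = \frac{-3 - 4}{6 + 16} = - \frac{7}{22} \approx -0.31818$)
$\left(\left(O{\left(1 \right)} - 6\right) + K\right)^{2} = \left(\left(1 - 6\right) - \frac{7}{22}\right)^{2} = \left(-5 - \frac{7}{22}\right)^{2} = \left(- \frac{117}{22}\right)^{2} = \frac{13689}{484}$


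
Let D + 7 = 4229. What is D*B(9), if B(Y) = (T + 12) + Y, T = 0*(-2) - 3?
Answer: 75996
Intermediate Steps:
D = 4222 (D = -7 + 4229 = 4222)
T = -3 (T = 0 - 3 = -3)
B(Y) = 9 + Y (B(Y) = (-3 + 12) + Y = 9 + Y)
D*B(9) = 4222*(9 + 9) = 4222*18 = 75996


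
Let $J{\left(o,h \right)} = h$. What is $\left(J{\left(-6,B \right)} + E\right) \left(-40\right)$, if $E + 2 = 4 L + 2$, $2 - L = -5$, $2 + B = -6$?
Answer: $-800$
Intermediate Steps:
$B = -8$ ($B = -2 - 6 = -8$)
$L = 7$ ($L = 2 - -5 = 2 + 5 = 7$)
$E = 28$ ($E = -2 + \left(4 \cdot 7 + 2\right) = -2 + \left(28 + 2\right) = -2 + 30 = 28$)
$\left(J{\left(-6,B \right)} + E\right) \left(-40\right) = \left(-8 + 28\right) \left(-40\right) = 20 \left(-40\right) = -800$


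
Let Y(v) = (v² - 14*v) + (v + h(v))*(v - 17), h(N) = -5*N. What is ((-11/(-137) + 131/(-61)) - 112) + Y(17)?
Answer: -527053/8357 ≈ -63.067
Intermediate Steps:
Y(v) = v² - 14*v - 4*v*(-17 + v) (Y(v) = (v² - 14*v) + (v - 5*v)*(v - 17) = (v² - 14*v) + (-4*v)*(-17 + v) = (v² - 14*v) - 4*v*(-17 + v) = v² - 14*v - 4*v*(-17 + v))
((-11/(-137) + 131/(-61)) - 112) + Y(17) = ((-11/(-137) + 131/(-61)) - 112) + 3*17*(18 - 1*17) = ((-11*(-1/137) + 131*(-1/61)) - 112) + 3*17*(18 - 17) = ((11/137 - 131/61) - 112) + 3*17*1 = (-17276/8357 - 112) + 51 = -953260/8357 + 51 = -527053/8357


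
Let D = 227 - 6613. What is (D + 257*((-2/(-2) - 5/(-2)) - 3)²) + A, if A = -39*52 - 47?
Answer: -33587/4 ≈ -8396.8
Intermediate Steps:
D = -6386
A = -2075 (A = -2028 - 47 = -2075)
(D + 257*((-2/(-2) - 5/(-2)) - 3)²) + A = (-6386 + 257*((-2/(-2) - 5/(-2)) - 3)²) - 2075 = (-6386 + 257*((-2*(-½) - 5*(-½)) - 3)²) - 2075 = (-6386 + 257*((1 + 5/2) - 3)²) - 2075 = (-6386 + 257*(7/2 - 3)²) - 2075 = (-6386 + 257*(½)²) - 2075 = (-6386 + 257*(¼)) - 2075 = (-6386 + 257/4) - 2075 = -25287/4 - 2075 = -33587/4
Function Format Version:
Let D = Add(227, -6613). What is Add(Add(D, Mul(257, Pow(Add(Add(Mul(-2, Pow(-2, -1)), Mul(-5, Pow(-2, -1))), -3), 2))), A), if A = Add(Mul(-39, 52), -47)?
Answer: Rational(-33587, 4) ≈ -8396.8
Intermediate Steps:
D = -6386
A = -2075 (A = Add(-2028, -47) = -2075)
Add(Add(D, Mul(257, Pow(Add(Add(Mul(-2, Pow(-2, -1)), Mul(-5, Pow(-2, -1))), -3), 2))), A) = Add(Add(-6386, Mul(257, Pow(Add(Add(Mul(-2, Pow(-2, -1)), Mul(-5, Pow(-2, -1))), -3), 2))), -2075) = Add(Add(-6386, Mul(257, Pow(Add(Add(Mul(-2, Rational(-1, 2)), Mul(-5, Rational(-1, 2))), -3), 2))), -2075) = Add(Add(-6386, Mul(257, Pow(Add(Add(1, Rational(5, 2)), -3), 2))), -2075) = Add(Add(-6386, Mul(257, Pow(Add(Rational(7, 2), -3), 2))), -2075) = Add(Add(-6386, Mul(257, Pow(Rational(1, 2), 2))), -2075) = Add(Add(-6386, Mul(257, Rational(1, 4))), -2075) = Add(Add(-6386, Rational(257, 4)), -2075) = Add(Rational(-25287, 4), -2075) = Rational(-33587, 4)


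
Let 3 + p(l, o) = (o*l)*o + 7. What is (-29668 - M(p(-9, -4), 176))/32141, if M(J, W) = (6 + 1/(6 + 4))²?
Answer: -2970521/3214100 ≈ -0.92422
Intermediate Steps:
p(l, o) = 4 + l*o² (p(l, o) = -3 + ((o*l)*o + 7) = -3 + ((l*o)*o + 7) = -3 + (l*o² + 7) = -3 + (7 + l*o²) = 4 + l*o²)
M(J, W) = 3721/100 (M(J, W) = (6 + 1/10)² = (6 + ⅒)² = (61/10)² = 3721/100)
(-29668 - M(p(-9, -4), 176))/32141 = (-29668 - 1*3721/100)/32141 = (-29668 - 3721/100)*(1/32141) = -2970521/100*1/32141 = -2970521/3214100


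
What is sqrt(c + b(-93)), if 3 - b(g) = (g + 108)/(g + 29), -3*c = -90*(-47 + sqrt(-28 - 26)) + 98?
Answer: sqrt(-829113 + 51840*I*sqrt(6))/24 ≈ 2.8969 + 38.05*I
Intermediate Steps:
c = -4328/3 + 90*I*sqrt(6) (c = -(-90*(-47 + sqrt(-28 - 26)) + 98)/3 = -(-90*(-47 + sqrt(-54)) + 98)/3 = -(-90*(-47 + 3*I*sqrt(6)) + 98)/3 = -((4230 - 270*I*sqrt(6)) + 98)/3 = -(4328 - 270*I*sqrt(6))/3 = -4328/3 + 90*I*sqrt(6) ≈ -1442.7 + 220.45*I)
b(g) = 3 - (108 + g)/(29 + g) (b(g) = 3 - (g + 108)/(g + 29) = 3 - (108 + g)/(29 + g))
sqrt(c + b(-93)) = sqrt((-4328/3 + 90*I*sqrt(6)) + (-21 + 2*(-93))/(29 - 93)) = sqrt((-4328/3 + 90*I*sqrt(6)) + (-21 - 186)/(-64)) = sqrt((-4328/3 + 90*I*sqrt(6)) - 1/64*(-207)) = sqrt((-4328/3 + 90*I*sqrt(6)) + 207/64) = sqrt(-276371/192 + 90*I*sqrt(6))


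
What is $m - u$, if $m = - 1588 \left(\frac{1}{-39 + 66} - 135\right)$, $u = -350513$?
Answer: $\frac{15250523}{27} \approx 5.6483 \cdot 10^{5}$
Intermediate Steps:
$m = \frac{5786672}{27}$ ($m = - 1588 \left(\frac{1}{27} - 135\right) = \left(-1588\right) \left(- \frac{3644}{27}\right) = \frac{5786672}{27} \approx 2.1432 \cdot 10^{5}$)
$m - u = \frac{5786672}{27} - -350513 = \frac{5786672}{27} + 350513 = \frac{15250523}{27}$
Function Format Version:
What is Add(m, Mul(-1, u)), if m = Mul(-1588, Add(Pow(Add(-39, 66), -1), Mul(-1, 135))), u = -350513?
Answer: Rational(15250523, 27) ≈ 5.6483e+5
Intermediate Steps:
m = Rational(5786672, 27) (m = Mul(-1588, Add(Pow(27, -1), -135)) = Mul(-1588, Add(Rational(1, 27), -135)) = Mul(-1588, Rational(-3644, 27)) = Rational(5786672, 27) ≈ 2.1432e+5)
Add(m, Mul(-1, u)) = Add(Rational(5786672, 27), Mul(-1, -350513)) = Add(Rational(5786672, 27), 350513) = Rational(15250523, 27)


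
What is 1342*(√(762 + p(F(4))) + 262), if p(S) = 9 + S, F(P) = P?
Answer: 351604 + 6710*√31 ≈ 3.8896e+5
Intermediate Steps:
1342*(√(762 + p(F(4))) + 262) = 1342*(√(762 + (9 + 4)) + 262) = 1342*(√(762 + 13) + 262) = 1342*(√775 + 262) = 1342*(5*√31 + 262) = 1342*(262 + 5*√31) = 351604 + 6710*√31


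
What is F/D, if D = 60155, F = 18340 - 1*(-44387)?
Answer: 62727/60155 ≈ 1.0428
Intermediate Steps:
F = 62727 (F = 18340 + 44387 = 62727)
F/D = 62727/60155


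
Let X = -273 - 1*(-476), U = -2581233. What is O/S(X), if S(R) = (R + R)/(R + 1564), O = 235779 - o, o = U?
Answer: 2488830102/203 ≈ 1.2260e+7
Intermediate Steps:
o = -2581233
X = 203 (X = -273 + 476 = 203)
O = 2817012 (O = 235779 - 1*(-2581233) = 235779 + 2581233 = 2817012)
S(R) = 2*R/(1564 + R) (S(R) = (2*R)/(1564 + R) = 2*R/(1564 + R))
O/S(X) = 2817012/((2*203/(1564 + 203))) = 2817012/((2*203/1767)) = 2817012/((2*203*(1/1767))) = 2817012/(406/1767) = 2817012*(1767/406) = 2488830102/203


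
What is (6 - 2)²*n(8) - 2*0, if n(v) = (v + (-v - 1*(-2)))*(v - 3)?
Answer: 160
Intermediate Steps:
n(v) = -6 + 2*v (n(v) = (v + (-v + 2))*(-3 + v) = (v + (2 - v))*(-3 + v) = 2*(-3 + v) = -6 + 2*v)
(6 - 2)²*n(8) - 2*0 = (6 - 2)²*(-6 + 2*8) - 2*0 = 4²*(-6 + 16) + 0 = 16*10 + 0 = 160 + 0 = 160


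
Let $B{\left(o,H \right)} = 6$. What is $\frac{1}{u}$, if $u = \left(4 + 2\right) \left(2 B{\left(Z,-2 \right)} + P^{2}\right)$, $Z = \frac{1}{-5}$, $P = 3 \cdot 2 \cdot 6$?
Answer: $\frac{1}{7848} \approx 0.00012742$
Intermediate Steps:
$P = 36$ ($P = 6 \cdot 6 = 36$)
$Z = - \frac{1}{5} \approx -0.2$
$u = 7848$ ($u = \left(4 + 2\right) \left(2 \cdot 6 + 36^{2}\right) = 6 \left(12 + 1296\right) = 6 \cdot 1308 = 7848$)
$\frac{1}{u} = \frac{1}{7848}$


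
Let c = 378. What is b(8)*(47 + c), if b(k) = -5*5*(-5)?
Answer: 53125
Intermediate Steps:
b(k) = 125 (b(k) = -25*(-5) = 125)
b(8)*(47 + c) = 125*(47 + 378) = 125*425 = 53125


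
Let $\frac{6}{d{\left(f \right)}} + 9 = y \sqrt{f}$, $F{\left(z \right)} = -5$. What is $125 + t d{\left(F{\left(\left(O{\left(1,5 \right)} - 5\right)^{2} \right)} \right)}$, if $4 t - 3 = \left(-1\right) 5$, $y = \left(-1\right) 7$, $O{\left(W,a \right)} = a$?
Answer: $\frac{40777}{326} - \frac{21 i \sqrt{5}}{326} \approx 125.08 - 0.14404 i$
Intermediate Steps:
$y = -7$
$d{\left(f \right)} = \frac{6}{-9 - 7 \sqrt{f}}$
$t = - \frac{1}{2}$ ($t = \frac{3}{4} + \frac{\left(-1\right) 5}{4} = \frac{3}{4} + \frac{1}{4} \left(-5\right) = \frac{3}{4} - \frac{5}{4} = - \frac{1}{2} \approx -0.5$)
$125 + t d{\left(F{\left(\left(O{\left(1,5 \right)} - 5\right)^{2} \right)} \right)} = 125 - \frac{\left(-6\right) \frac{1}{9 + 7 \sqrt{-5}}}{2} = 125 - \frac{\left(-6\right) \frac{1}{9 + 7 i \sqrt{5}}}{2} = 125 + \frac{3}{9 + 7 i \sqrt{5}}$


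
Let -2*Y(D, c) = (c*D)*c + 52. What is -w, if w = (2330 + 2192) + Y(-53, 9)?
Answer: -13285/2 ≈ -6642.5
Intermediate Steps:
Y(D, c) = -26 - D*c²/2 (Y(D, c) = -((c*D)*c + 52)/2 = -((D*c)*c + 52)/2 = -(D*c² + 52)/2 = -(52 + D*c²)/2 = -26 - D*c²/2)
w = 13285/2 (w = (2330 + 2192) + (-26 - ½*(-53)*9²) = 4522 + (-26 - ½*(-53)*81) = 4522 + (-26 + 4293/2) = 4522 + 4241/2 = 13285/2 ≈ 6642.5)
-w = -1*13285/2 = -13285/2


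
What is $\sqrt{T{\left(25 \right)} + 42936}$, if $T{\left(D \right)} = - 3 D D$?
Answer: $\sqrt{41061} \approx 202.64$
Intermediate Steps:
$T{\left(D \right)} = - 3 D^{2}$
$\sqrt{T{\left(25 \right)} + 42936} = \sqrt{- 3 \cdot 25^{2} + 42936} = \sqrt{\left(-3\right) 625 + 42936} = \sqrt{-1875 + 42936} = \sqrt{41061}$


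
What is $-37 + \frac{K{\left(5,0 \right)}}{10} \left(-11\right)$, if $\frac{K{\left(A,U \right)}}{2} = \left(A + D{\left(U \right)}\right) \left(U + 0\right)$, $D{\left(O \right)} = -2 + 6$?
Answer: $-37$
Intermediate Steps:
$D{\left(O \right)} = 4$
$K{\left(A,U \right)} = 2 U \left(4 + A\right)$ ($K{\left(A,U \right)} = 2 \left(A + 4\right) \left(U + 0\right) = 2 \left(4 + A\right) U = 2 U \left(4 + A\right)$)
$-37 + \frac{K{\left(5,0 \right)}}{10} \left(-11\right) = -37 + \frac{2 \cdot 0 \left(4 + 5\right)}{10} \left(-11\right) = -37 + 2 \cdot 0 \cdot 9 \cdot \frac{1}{10} \left(-11\right) = -37 + 0 \cdot \frac{1}{10} \left(-11\right) = -37 + 0 \left(-11\right) = -37 + 0 = -37$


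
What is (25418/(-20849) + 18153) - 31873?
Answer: -286073698/20849 ≈ -13721.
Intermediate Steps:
(25418/(-20849) + 18153) - 31873 = (25418*(-1/20849) + 18153) - 31873 = (-25418/20849 + 18153) - 31873 = 378446479/20849 - 31873 = -286073698/20849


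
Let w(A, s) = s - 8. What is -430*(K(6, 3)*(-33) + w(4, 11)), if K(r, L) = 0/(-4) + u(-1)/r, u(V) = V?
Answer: -3655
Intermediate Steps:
w(A, s) = -8 + s
K(r, L) = -1/r (K(r, L) = 0/(-4) - 1/r = 0*(-1/4) - 1/r = 0 - 1/r = -1/r)
-430*(K(6, 3)*(-33) + w(4, 11)) = -430*(-1/6*(-33) + (-8 + 11)) = -430*(-1*1/6*(-33) + 3) = -430*(-1/6*(-33) + 3) = -430*(11/2 + 3) = -430*17/2 = -3655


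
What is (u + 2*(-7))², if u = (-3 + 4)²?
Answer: 169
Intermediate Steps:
u = 1 (u = 1² = 1)
(u + 2*(-7))² = (1 + 2*(-7))² = (1 - 14)² = (-13)² = 169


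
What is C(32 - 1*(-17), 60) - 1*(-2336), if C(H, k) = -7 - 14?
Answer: 2315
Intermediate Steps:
C(H, k) = -21
C(32 - 1*(-17), 60) - 1*(-2336) = -21 - 1*(-2336) = -21 + 2336 = 2315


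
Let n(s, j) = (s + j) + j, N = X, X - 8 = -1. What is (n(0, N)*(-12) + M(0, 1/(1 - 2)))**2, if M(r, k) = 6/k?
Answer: 30276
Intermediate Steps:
X = 7 (X = 8 - 1 = 7)
N = 7
n(s, j) = s + 2*j (n(s, j) = (j + s) + j = s + 2*j)
(n(0, N)*(-12) + M(0, 1/(1 - 2)))**2 = ((0 + 2*7)*(-12) + 6/(1/(1 - 2)))**2 = ((0 + 14)*(-12) + 6/(1/(-1)))**2 = (14*(-12) + 6/(-1))**2 = (-168 + 6*(-1))**2 = (-168 - 6)**2 = (-174)**2 = 30276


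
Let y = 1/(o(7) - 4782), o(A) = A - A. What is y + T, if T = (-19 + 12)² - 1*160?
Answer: -530803/4782 ≈ -111.00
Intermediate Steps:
o(A) = 0
T = -111 (T = (-7)² - 160 = 49 - 160 = -111)
y = -1/4782 (y = 1/(0 - 4782) = 1/(-4782) = -1/4782 ≈ -0.00020912)
y + T = -1/4782 - 111 = -530803/4782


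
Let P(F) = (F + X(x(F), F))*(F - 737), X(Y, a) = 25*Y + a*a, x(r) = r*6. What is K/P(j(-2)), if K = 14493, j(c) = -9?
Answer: 4831/317796 ≈ 0.015202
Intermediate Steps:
x(r) = 6*r
X(Y, a) = a**2 + 25*Y (X(Y, a) = 25*Y + a**2 = a**2 + 25*Y)
P(F) = (-737 + F)*(F**2 + 151*F) (P(F) = (F + (F**2 + 25*(6*F)))*(F - 737) = (F + (F**2 + 150*F))*(-737 + F) = (F**2 + 151*F)*(-737 + F) = (-737 + F)*(F**2 + 151*F))
K/P(j(-2)) = 14493/((-9*(-111287 + (-9)**2 - 586*(-9)))) = 14493/((-9*(-111287 + 81 + 5274))) = 14493/((-9*(-105932))) = 14493/953388 = 14493*(1/953388) = 4831/317796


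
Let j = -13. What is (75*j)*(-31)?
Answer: 30225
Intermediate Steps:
(75*j)*(-31) = (75*(-13))*(-31) = -975*(-31) = 30225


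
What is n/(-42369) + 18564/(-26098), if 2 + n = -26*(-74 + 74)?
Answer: -393242960/552873081 ≈ -0.71127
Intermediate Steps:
n = -2 (n = -2 - 26*(-74 + 74) = -2 - 26*0 = -2 + 0 = -2)
n/(-42369) + 18564/(-26098) = -2/(-42369) + 18564/(-26098) = -2*(-1/42369) + 18564*(-1/26098) = 2/42369 - 9282/13049 = -393242960/552873081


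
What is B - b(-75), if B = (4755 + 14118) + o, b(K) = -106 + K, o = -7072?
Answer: 11982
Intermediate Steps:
B = 11801 (B = (4755 + 14118) - 7072 = 18873 - 7072 = 11801)
B - b(-75) = 11801 - (-106 - 75) = 11801 - 1*(-181) = 11801 + 181 = 11982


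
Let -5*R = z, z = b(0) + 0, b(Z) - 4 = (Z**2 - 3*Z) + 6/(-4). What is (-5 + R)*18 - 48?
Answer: -147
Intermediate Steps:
b(Z) = 5/2 + Z**2 - 3*Z (b(Z) = 4 + ((Z**2 - 3*Z) + 6/(-4)) = 4 + ((Z**2 - 3*Z) + 6*(-1/4)) = 4 + ((Z**2 - 3*Z) - 3/2) = 4 + (-3/2 + Z**2 - 3*Z) = 5/2 + Z**2 - 3*Z)
z = 5/2 (z = (5/2 + 0**2 - 3*0) + 0 = (5/2 + 0 + 0) + 0 = 5/2 + 0 = 5/2 ≈ 2.5000)
R = -1/2 (R = -1/5*5/2 = -1/2 ≈ -0.50000)
(-5 + R)*18 - 48 = (-5 - 1/2)*18 - 48 = -11/2*18 - 48 = -99 - 48 = -147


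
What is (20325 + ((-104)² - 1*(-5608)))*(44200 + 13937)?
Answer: 2136476613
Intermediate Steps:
(20325 + ((-104)² - 1*(-5608)))*(44200 + 13937) = (20325 + (10816 + 5608))*58137 = (20325 + 16424)*58137 = 36749*58137 = 2136476613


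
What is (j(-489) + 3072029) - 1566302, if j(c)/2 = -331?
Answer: 1505065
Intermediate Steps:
j(c) = -662 (j(c) = 2*(-331) = -662)
(j(-489) + 3072029) - 1566302 = (-662 + 3072029) - 1566302 = 3071367 - 1566302 = 1505065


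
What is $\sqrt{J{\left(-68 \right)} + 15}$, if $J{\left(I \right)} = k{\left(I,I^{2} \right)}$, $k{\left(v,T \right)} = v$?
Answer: $i \sqrt{53} \approx 7.2801 i$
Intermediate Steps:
$J{\left(I \right)} = I$
$\sqrt{J{\left(-68 \right)} + 15} = \sqrt{-68 + 15} = \sqrt{-53} = i \sqrt{53}$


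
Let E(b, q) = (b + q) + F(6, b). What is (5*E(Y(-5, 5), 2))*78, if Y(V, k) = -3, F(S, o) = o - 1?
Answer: -1950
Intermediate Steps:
F(S, o) = -1 + o
E(b, q) = -1 + q + 2*b (E(b, q) = (b + q) + (-1 + b) = -1 + q + 2*b)
(5*E(Y(-5, 5), 2))*78 = (5*(-1 + 2 + 2*(-3)))*78 = (5*(-1 + 2 - 6))*78 = (5*(-5))*78 = -25*78 = -1950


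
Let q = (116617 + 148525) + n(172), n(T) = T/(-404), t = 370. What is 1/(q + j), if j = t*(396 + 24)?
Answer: 101/42474699 ≈ 2.3779e-6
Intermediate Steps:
n(T) = -T/404 (n(T) = T*(-1/404) = -T/404)
q = 26779299/101 (q = (116617 + 148525) - 1/404*172 = 265142 - 43/101 = 26779299/101 ≈ 2.6514e+5)
j = 155400 (j = 370*(396 + 24) = 370*420 = 155400)
1/(q + j) = 1/(26779299/101 + 155400) = 1/(42474699/101) = 101/42474699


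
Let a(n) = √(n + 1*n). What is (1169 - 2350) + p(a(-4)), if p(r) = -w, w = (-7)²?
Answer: -1230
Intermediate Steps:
a(n) = √2*√n (a(n) = √(n + n) = √(2*n) = √2*√n)
w = 49
p(r) = -49 (p(r) = -1*49 = -49)
(1169 - 2350) + p(a(-4)) = (1169 - 2350) - 49 = -1181 - 49 = -1230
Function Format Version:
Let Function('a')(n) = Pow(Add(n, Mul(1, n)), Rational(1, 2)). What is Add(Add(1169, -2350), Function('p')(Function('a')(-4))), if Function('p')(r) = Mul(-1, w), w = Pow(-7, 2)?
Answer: -1230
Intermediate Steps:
Function('a')(n) = Mul(Pow(2, Rational(1, 2)), Pow(n, Rational(1, 2))) (Function('a')(n) = Pow(Add(n, n), Rational(1, 2)) = Pow(Mul(2, n), Rational(1, 2)) = Mul(Pow(2, Rational(1, 2)), Pow(n, Rational(1, 2))))
w = 49
Function('p')(r) = -49 (Function('p')(r) = Mul(-1, 49) = -49)
Add(Add(1169, -2350), Function('p')(Function('a')(-4))) = Add(Add(1169, -2350), -49) = Add(-1181, -49) = -1230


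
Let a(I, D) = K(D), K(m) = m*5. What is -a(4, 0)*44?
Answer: 0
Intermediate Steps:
K(m) = 5*m
a(I, D) = 5*D
-a(4, 0)*44 = -5*0*44 = -0*44 = -1*0 = 0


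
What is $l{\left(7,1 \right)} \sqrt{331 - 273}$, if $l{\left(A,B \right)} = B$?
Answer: $\sqrt{58} \approx 7.6158$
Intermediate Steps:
$l{\left(7,1 \right)} \sqrt{331 - 273} = 1 \sqrt{331 - 273} = 1 \sqrt{58} = \sqrt{58}$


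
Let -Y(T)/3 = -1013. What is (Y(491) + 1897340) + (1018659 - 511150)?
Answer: 2407888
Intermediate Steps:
Y(T) = 3039 (Y(T) = -3*(-1013) = 3039)
(Y(491) + 1897340) + (1018659 - 511150) = (3039 + 1897340) + (1018659 - 511150) = 1900379 + 507509 = 2407888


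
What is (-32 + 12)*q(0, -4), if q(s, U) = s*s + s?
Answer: 0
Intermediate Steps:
q(s, U) = s + s**2 (q(s, U) = s**2 + s = s + s**2)
(-32 + 12)*q(0, -4) = (-32 + 12)*(0*(1 + 0)) = -0 = -20*0 = 0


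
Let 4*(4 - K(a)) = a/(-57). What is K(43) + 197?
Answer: 45871/228 ≈ 201.19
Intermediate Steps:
K(a) = 4 + a/228 (K(a) = 4 - a/(4*(-57)) = 4 - a*(-1)/(4*57) = 4 - (-1)*a/228 = 4 + a/228)
K(43) + 197 = (4 + (1/228)*43) + 197 = (4 + 43/228) + 197 = 955/228 + 197 = 45871/228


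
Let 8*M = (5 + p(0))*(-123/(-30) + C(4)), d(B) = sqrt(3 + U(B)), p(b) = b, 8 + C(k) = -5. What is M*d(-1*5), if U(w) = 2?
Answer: -89*sqrt(5)/16 ≈ -12.438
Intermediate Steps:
C(k) = -13 (C(k) = -8 - 5 = -13)
d(B) = sqrt(5) (d(B) = sqrt(3 + 2) = sqrt(5))
M = -89/16 (M = ((5 + 0)*(-123/(-30) - 13))/8 = (5*(-123*(-1/30) - 13))/8 = (5*(41/10 - 13))/8 = (5*(-89/10))/8 = (1/8)*(-89/2) = -89/16 ≈ -5.5625)
M*d(-1*5) = -89*sqrt(5)/16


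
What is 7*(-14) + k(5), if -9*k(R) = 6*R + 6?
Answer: -102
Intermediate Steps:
k(R) = -⅔ - 2*R/3 (k(R) = -(6*R + 6)/9 = -(6 + 6*R)/9 = -⅔ - 2*R/3)
7*(-14) + k(5) = 7*(-14) + (-⅔ - ⅔*5) = -98 + (-⅔ - 10/3) = -98 - 4 = -102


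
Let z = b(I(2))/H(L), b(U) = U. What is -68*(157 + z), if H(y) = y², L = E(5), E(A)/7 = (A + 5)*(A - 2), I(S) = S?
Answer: -117702934/11025 ≈ -10676.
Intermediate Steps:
E(A) = 7*(-2 + A)*(5 + A) (E(A) = 7*((A + 5)*(A - 2)) = 7*((5 + A)*(-2 + A)) = 7*((-2 + A)*(5 + A)) = 7*(-2 + A)*(5 + A))
L = 210 (L = -70 + 7*5² + 21*5 = -70 + 7*25 + 105 = -70 + 175 + 105 = 210)
z = 1/22050 (z = 2/(210²) = 2/44100 = 2*(1/44100) = 1/22050 ≈ 4.5351e-5)
-68*(157 + z) = -68*(157 + 1/22050) = -68*3461851/22050 = -117702934/11025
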